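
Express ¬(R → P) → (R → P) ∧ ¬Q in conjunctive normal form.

¬(R → P) → (R → P) ∧ ¬Q
≡ ¬¬(R → P) ∨ (R → P) ∧ ¬Q   — eliminate →
≡ ¬¬(¬R ∨ P) ∨ (R → P) ∧ ¬Q   — eliminate →
≡ ¬¬(¬R ∨ P) ∨ (¬R ∨ P) ∧ ¬Q   — eliminate →
≡ ¬R ∨ P ∨ (¬R ∨ P) ∧ ¬Q   — double negation
≡ (¬R ∨ P ∨ ¬R ∨ P) ∧ (¬R ∨ P ∨ ¬Q)   — distribute ∨ over ∧
≡ ¬R ∨ P   — simplify

¬R ∨ P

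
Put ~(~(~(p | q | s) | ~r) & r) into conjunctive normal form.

(~p | ~r) & (~q | ~r) & (~s | ~r)

~(~(~(p | q | s) | ~r) & r)
≡ ~~(~(p | q | s) | ~r) | ~r
≡ ~(p | q | s) | ~r | ~r
≡ (~p & ~q & ~s) | ~r | ~r
≡ (~p | ~r | ~r) & (~q | ~r | ~r) & (~s | ~r | ~r)
≡ (~p | ~r) & (~q | ~r) & (~s | ~r)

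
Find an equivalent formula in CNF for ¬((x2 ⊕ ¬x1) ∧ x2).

¬x2 ∨ ¬x1

¬((x2 ⊕ ¬x1) ∧ x2)
≡ ¬((x2 ∨ ¬x1) ∧ ¬(x2 ∧ ¬x1) ∧ x2)   — expand ⊕
≡ ¬(x2 ∨ ¬x1) ∨ ¬¬(x2 ∧ ¬x1) ∨ ¬x2   — De Morgan
≡ (¬x2 ∧ ¬¬x1) ∨ ¬¬(x2 ∧ ¬x1) ∨ ¬x2   — De Morgan
≡ (¬x2 ∧ x1) ∨ ¬¬(x2 ∧ ¬x1) ∨ ¬x2   — double negation
≡ (¬x2 ∧ x1) ∨ (x2 ∧ ¬x1) ∨ ¬x2   — double negation
≡ (¬x2 ∨ x2 ∨ ¬x2) ∧ (¬x2 ∨ ¬x1 ∨ ¬x2) ∧ (x1 ∨ x2 ∨ ¬x2) ∧ (x1 ∨ ¬x1 ∨ ¬x2)   — distribute ∨ over ∧
≡ ¬x2 ∨ ¬x1   — simplify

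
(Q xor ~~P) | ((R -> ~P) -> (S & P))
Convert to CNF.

(Q | P) & (~Q | ~P | R | S)

(Q xor ~~P) | ((R -> ~P) -> (S & P))
≡ ((Q | ~~P) & ~(Q & ~~P)) | ((R -> ~P) -> (S & P))   [expand xor]
≡ ((Q | ~~P) & ~(Q & ~~P)) | ~(R -> ~P) | (S & P)   [eliminate ->]
≡ ((Q | ~~P) & ~(Q & ~~P)) | ~(~R | ~P) | (S & P)   [eliminate ->]
≡ ((Q | P) & ~(Q & ~~P)) | ~(~R | ~P) | (S & P)   [double negation]
≡ ((Q | P) & (~Q | ~~~P)) | ~(~R | ~P) | (S & P)   [De Morgan]
≡ ((Q | P) & (~Q | ~P)) | ~(~R | ~P) | (S & P)   [double negation]
≡ ((Q | P) & (~Q | ~P)) | (~~R & ~~P) | (S & P)   [De Morgan]
≡ ((Q | P) & (~Q | ~P)) | (R & ~~P) | (S & P)   [double negation]
≡ ((Q | P) & (~Q | ~P)) | (R & P) | (S & P)   [double negation]
≡ (Q | P | R | S) & (Q | P | R | P) & (Q | P | P | S) & (Q | P | P | P) & (~Q | ~P | R | S) & (~Q | ~P | R | P) & (~Q | ~P | P | S) & (~Q | ~P | P | P)   [distribute | over &]
≡ (Q | P) & (~Q | ~P | R | S)   [simplify]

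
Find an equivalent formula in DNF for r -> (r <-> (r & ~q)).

r -> (r <-> (r & ~q))
≡ ~r | (r <-> (r & ~q))   [eliminate ->]
≡ ~r | ((r -> (r & ~q)) & ((r & ~q) -> r))   [eliminate <->]
≡ ~r | ((~r | (r & ~q)) & ((r & ~q) -> r))   [eliminate ->]
≡ ~r | ((~r | (r & ~q)) & (~(r & ~q) | r))   [eliminate ->]
≡ ~r | ((~r | (r & ~q)) & (~r | ~~q | r))   [De Morgan]
≡ ~r | ((~r | (r & ~q)) & (~r | q | r))   [double negation]
≡ ~r | (~r & ~r) | (~r & q) | (~r & r) | (r & ~q & ~r) | (r & ~q & q) | (r & ~q & r)   [distribute & over |]
≡ ~r | (r & ~q)   [simplify]

~r | (r & ~q)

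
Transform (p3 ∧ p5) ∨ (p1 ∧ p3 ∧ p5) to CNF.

(p3 ∧ p5) ∨ (p1 ∧ p3 ∧ p5)
⇔ (p3 ∨ p1) ∧ (p3 ∨ p3) ∧ (p3 ∨ p5) ∧ (p5 ∨ p1) ∧ (p5 ∨ p3) ∧ (p5 ∨ p5)   (distribute ∨ over ∧)
⇔ p3 ∧ p5   (simplify)

p3 ∧ p5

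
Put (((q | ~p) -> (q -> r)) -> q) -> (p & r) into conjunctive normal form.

(~q | r) & (~q | p)

(((q | ~p) -> (q -> r)) -> q) -> (p & r)
≡ ~(((q | ~p) -> (q -> r)) -> q) | (p & r)   [eliminate ->]
≡ ~(~((q | ~p) -> (q -> r)) | q) | (p & r)   [eliminate ->]
≡ ~(~(~(q | ~p) | (q -> r)) | q) | (p & r)   [eliminate ->]
≡ ~(~(~(q | ~p) | ~q | r) | q) | (p & r)   [eliminate ->]
≡ (~~(~(q | ~p) | ~q | r) & ~q) | (p & r)   [De Morgan]
≡ ((~(q | ~p) | ~q | r) & ~q) | (p & r)   [double negation]
≡ (((~q & ~~p) | ~q | r) & ~q) | (p & r)   [De Morgan]
≡ (((~q & p) | ~q | r) & ~q) | (p & r)   [double negation]
≡ (~q | ~q | r | p) & (~q | ~q | r | r) & (p | ~q | r | p) & (p | ~q | r | r) & (~q | p) & (~q | r)   [distribute | over &]
≡ (~q | r) & (~q | p)   [simplify]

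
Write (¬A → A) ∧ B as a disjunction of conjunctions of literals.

(¬A → A) ∧ B
≡ (¬¬A ∨ A) ∧ B   [eliminate →]
≡ (A ∨ A) ∧ B   [double negation]
≡ (A ∧ B) ∨ (A ∧ B)   [distribute ∧ over ∨]
≡ A ∧ B   [simplify]

A ∧ B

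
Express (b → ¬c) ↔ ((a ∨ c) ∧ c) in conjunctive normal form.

(b → ¬c) ↔ ((a ∨ c) ∧ c)
≡ ((b → ¬c) → ((a ∨ c) ∧ c)) ∧ (((a ∨ c) ∧ c) → (b → ¬c))   [eliminate ↔]
≡ (¬(b → ¬c) ∨ ((a ∨ c) ∧ c)) ∧ (((a ∨ c) ∧ c) → (b → ¬c))   [eliminate →]
≡ (¬(¬b ∨ ¬c) ∨ ((a ∨ c) ∧ c)) ∧ (((a ∨ c) ∧ c) → (b → ¬c))   [eliminate →]
≡ (¬(¬b ∨ ¬c) ∨ ((a ∨ c) ∧ c)) ∧ (¬((a ∨ c) ∧ c) ∨ (b → ¬c))   [eliminate →]
≡ (¬(¬b ∨ ¬c) ∨ ((a ∨ c) ∧ c)) ∧ (¬((a ∨ c) ∧ c) ∨ ¬b ∨ ¬c)   [eliminate →]
≡ ((¬¬b ∧ ¬¬c) ∨ ((a ∨ c) ∧ c)) ∧ (¬((a ∨ c) ∧ c) ∨ ¬b ∨ ¬c)   [De Morgan]
≡ ((b ∧ ¬¬c) ∨ ((a ∨ c) ∧ c)) ∧ (¬((a ∨ c) ∧ c) ∨ ¬b ∨ ¬c)   [double negation]
≡ ((b ∧ c) ∨ ((a ∨ c) ∧ c)) ∧ (¬((a ∨ c) ∧ c) ∨ ¬b ∨ ¬c)   [double negation]
≡ ((b ∧ c) ∨ ((a ∨ c) ∧ c)) ∧ (¬(a ∨ c) ∨ ¬c ∨ ¬b ∨ ¬c)   [De Morgan]
≡ ((b ∧ c) ∨ ((a ∨ c) ∧ c)) ∧ ((¬a ∧ ¬c) ∨ ¬c ∨ ¬b ∨ ¬c)   [De Morgan]
≡ (b ∨ a ∨ c) ∧ (b ∨ c) ∧ (c ∨ a ∨ c) ∧ (c ∨ c) ∧ (¬a ∨ ¬c ∨ ¬b ∨ ¬c) ∧ (¬c ∨ ¬c ∨ ¬b ∨ ¬c)   [distribute ∨ over ∧]
≡ c ∧ (¬c ∨ ¬b)   [simplify]

c ∧ (¬c ∨ ¬b)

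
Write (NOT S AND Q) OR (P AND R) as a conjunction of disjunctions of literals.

(NOT S OR P) AND (NOT S OR R) AND (Q OR P) AND (Q OR R)

(NOT S AND Q) OR (P AND R)
⇔ (NOT S OR P) AND (NOT S OR R) AND (Q OR P) AND (Q OR R)   — distribute OR over AND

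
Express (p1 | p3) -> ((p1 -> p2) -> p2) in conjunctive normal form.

(p1 | p3) -> ((p1 -> p2) -> p2)
⇔ ~(p1 | p3) | ((p1 -> p2) -> p2)   [eliminate ->]
⇔ ~(p1 | p3) | ~(p1 -> p2) | p2   [eliminate ->]
⇔ ~(p1 | p3) | ~(~p1 | p2) | p2   [eliminate ->]
⇔ (~p1 & ~p3) | ~(~p1 | p2) | p2   [De Morgan]
⇔ (~p1 & ~p3) | (~~p1 & ~p2) | p2   [De Morgan]
⇔ (~p1 & ~p3) | (p1 & ~p2) | p2   [double negation]
⇔ (~p1 | p1 | p2) & (~p1 | ~p2 | p2) & (~p3 | p1 | p2) & (~p3 | ~p2 | p2)   [distribute | over &]
⇔ ~p3 | p1 | p2   [simplify]

~p3 | p1 | p2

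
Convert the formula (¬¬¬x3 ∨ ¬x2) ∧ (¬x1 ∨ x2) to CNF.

(¬x3 ∨ ¬x2) ∧ (¬x1 ∨ x2)

(¬¬¬x3 ∨ ¬x2) ∧ (¬x1 ∨ x2)
≡ (¬x3 ∨ ¬x2) ∧ (¬x1 ∨ x2)   — double negation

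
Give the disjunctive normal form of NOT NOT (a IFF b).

(NOT a AND NOT b) OR (b AND a)

NOT NOT (a IFF b)
≡ NOT NOT ((a IMPLIES b) AND (b IMPLIES a))   [eliminate IFF]
≡ NOT NOT ((NOT a OR b) AND (b IMPLIES a))   [eliminate IMPLIES]
≡ NOT NOT ((NOT a OR b) AND (NOT b OR a))   [eliminate IMPLIES]
≡ (NOT a OR b) AND (NOT b OR a)   [double negation]
≡ (NOT a AND NOT b) OR (NOT a AND a) OR (b AND NOT b) OR (b AND a)   [distribute AND over OR]
≡ (NOT a AND NOT b) OR (b AND a)   [simplify]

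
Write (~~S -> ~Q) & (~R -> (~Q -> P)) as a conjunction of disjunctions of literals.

(~~S -> ~Q) & (~R -> (~Q -> P))
= (~~~S | ~Q) & (~R -> (~Q -> P))   — eliminate ->
= (~~~S | ~Q) & (~~R | (~Q -> P))   — eliminate ->
= (~~~S | ~Q) & (~~R | ~~Q | P)   — eliminate ->
= (~S | ~Q) & (~~R | ~~Q | P)   — double negation
= (~S | ~Q) & (R | ~~Q | P)   — double negation
= (~S | ~Q) & (R | Q | P)   — double negation

(~S | ~Q) & (R | Q | P)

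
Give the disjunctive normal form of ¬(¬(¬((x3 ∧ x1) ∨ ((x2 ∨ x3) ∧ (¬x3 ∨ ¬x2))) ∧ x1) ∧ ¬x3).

¬(¬(¬((x3 ∧ x1) ∨ ((x2 ∨ x3) ∧ (¬x3 ∨ ¬x2))) ∧ x1) ∧ ¬x3)
≡ ¬¬(¬((x3 ∧ x1) ∨ ((x2 ∨ x3) ∧ (¬x3 ∨ ¬x2))) ∧ x1) ∨ ¬¬x3   [De Morgan]
≡ (¬((x3 ∧ x1) ∨ ((x2 ∨ x3) ∧ (¬x3 ∨ ¬x2))) ∧ x1) ∨ ¬¬x3   [double negation]
≡ (¬(x3 ∧ x1) ∧ ¬((x2 ∨ x3) ∧ (¬x3 ∨ ¬x2)) ∧ x1) ∨ ¬¬x3   [De Morgan]
≡ ((¬x3 ∨ ¬x1) ∧ ¬((x2 ∨ x3) ∧ (¬x3 ∨ ¬x2)) ∧ x1) ∨ ¬¬x3   [De Morgan]
≡ ((¬x3 ∨ ¬x1) ∧ (¬(x2 ∨ x3) ∨ ¬(¬x3 ∨ ¬x2)) ∧ x1) ∨ ¬¬x3   [De Morgan]
≡ ((¬x3 ∨ ¬x1) ∧ ((¬x2 ∧ ¬x3) ∨ ¬(¬x3 ∨ ¬x2)) ∧ x1) ∨ ¬¬x3   [De Morgan]
≡ ((¬x3 ∨ ¬x1) ∧ ((¬x2 ∧ ¬x3) ∨ (¬¬x3 ∧ ¬¬x2)) ∧ x1) ∨ ¬¬x3   [De Morgan]
≡ ((¬x3 ∨ ¬x1) ∧ ((¬x2 ∧ ¬x3) ∨ (x3 ∧ ¬¬x2)) ∧ x1) ∨ ¬¬x3   [double negation]
≡ ((¬x3 ∨ ¬x1) ∧ ((¬x2 ∧ ¬x3) ∨ (x3 ∧ x2)) ∧ x1) ∨ ¬¬x3   [double negation]
≡ ((¬x3 ∨ ¬x1) ∧ ((¬x2 ∧ ¬x3) ∨ (x3 ∧ x2)) ∧ x1) ∨ x3   [double negation]
≡ (¬x3 ∧ ¬x2 ∧ ¬x3 ∧ x1) ∨ (¬x3 ∧ x3 ∧ x2 ∧ x1) ∨ (¬x1 ∧ ¬x2 ∧ ¬x3 ∧ x1) ∨ (¬x1 ∧ x3 ∧ x2 ∧ x1) ∨ x3   [distribute ∧ over ∨]
≡ (¬x3 ∧ ¬x2 ∧ x1) ∨ x3   [simplify]

(¬x3 ∧ ¬x2 ∧ x1) ∨ x3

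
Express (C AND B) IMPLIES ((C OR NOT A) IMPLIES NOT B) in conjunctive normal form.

NOT C OR NOT B

(C AND B) IMPLIES ((C OR NOT A) IMPLIES NOT B)
= NOT (C AND B) OR ((C OR NOT A) IMPLIES NOT B)   [eliminate IMPLIES]
= NOT (C AND B) OR NOT (C OR NOT A) OR NOT B   [eliminate IMPLIES]
= NOT C OR NOT B OR NOT (C OR NOT A) OR NOT B   [De Morgan]
= NOT C OR NOT B OR (NOT C AND NOT NOT A) OR NOT B   [De Morgan]
= NOT C OR NOT B OR (NOT C AND A) OR NOT B   [double negation]
= (NOT C OR NOT B OR NOT C OR NOT B) AND (NOT C OR NOT B OR A OR NOT B)   [distribute OR over AND]
= NOT C OR NOT B   [simplify]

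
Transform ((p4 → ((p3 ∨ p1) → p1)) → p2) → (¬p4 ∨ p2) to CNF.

¬p4 ∨ ¬p3 ∨ p1 ∨ p2

((p4 → ((p3 ∨ p1) → p1)) → p2) → (¬p4 ∨ p2)
⇔ ¬((p4 → ((p3 ∨ p1) → p1)) → p2) ∨ ¬p4 ∨ p2
⇔ ¬(¬(p4 → ((p3 ∨ p1) → p1)) ∨ p2) ∨ ¬p4 ∨ p2
⇔ ¬(¬(¬p4 ∨ ((p3 ∨ p1) → p1)) ∨ p2) ∨ ¬p4 ∨ p2
⇔ ¬(¬(¬p4 ∨ ¬(p3 ∨ p1) ∨ p1) ∨ p2) ∨ ¬p4 ∨ p2
⇔ (¬¬(¬p4 ∨ ¬(p3 ∨ p1) ∨ p1) ∧ ¬p2) ∨ ¬p4 ∨ p2
⇔ ((¬p4 ∨ ¬(p3 ∨ p1) ∨ p1) ∧ ¬p2) ∨ ¬p4 ∨ p2
⇔ ((¬p4 ∨ (¬p3 ∧ ¬p1) ∨ p1) ∧ ¬p2) ∨ ¬p4 ∨ p2
⇔ (¬p4 ∨ ¬p3 ∨ p1 ∨ ¬p4 ∨ p2) ∧ (¬p4 ∨ ¬p1 ∨ p1 ∨ ¬p4 ∨ p2) ∧ (¬p2 ∨ ¬p4 ∨ p2)
⇔ ¬p4 ∨ ¬p3 ∨ p1 ∨ p2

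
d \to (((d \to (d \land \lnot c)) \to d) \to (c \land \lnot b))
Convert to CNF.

d \to (((d \to (d \land \lnot c)) \to d) \to (c \land \lnot b))
≡ \lnot d \lor (((d \to (d \land \lnot c)) \to d) \to (c \land \lnot b))   — eliminate \to
≡ \lnot d \lor \lnot ((d \to (d \land \lnot c)) \to d) \lor (c \land \lnot b)   — eliminate \to
≡ \lnot d \lor \lnot (\lnot (d \to (d \land \lnot c)) \lor d) \lor (c \land \lnot b)   — eliminate \to
≡ \lnot d \lor \lnot (\lnot (\lnot d \lor (d \land \lnot c)) \lor d) \lor (c \land \lnot b)   — eliminate \to
≡ \lnot d \lor (\lnot \lnot (\lnot d \lor (d \land \lnot c)) \land \lnot d) \lor (c \land \lnot b)   — De Morgan
≡ \lnot d \lor ((\lnot d \lor (d \land \lnot c)) \land \lnot d) \lor (c \land \lnot b)   — double negation
≡ (\lnot d \lor \lnot d \lor d \lor c) \land (\lnot d \lor \lnot d \lor d \lor \lnot b) \land (\lnot d \lor \lnot d \lor \lnot c \lor c) \land (\lnot d \lor \lnot d \lor \lnot c \lor \lnot b) \land (\lnot d \lor \lnot d \lor c) \land (\lnot d \lor \lnot d \lor \lnot b)   — distribute \lor over \land
≡ (\lnot d \lor c) \land (\lnot d \lor \lnot b)   — simplify

(\lnot d \lor c) \land (\lnot d \lor \lnot b)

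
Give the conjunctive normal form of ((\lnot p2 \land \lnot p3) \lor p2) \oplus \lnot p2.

((\lnot p2 \land \lnot p3) \lor p2) \oplus \lnot p2
⇔ ((\lnot p2 \land \lnot p3) \lor p2 \lor \lnot p2) \land \lnot (((\lnot p2 \land \lnot p3) \lor p2) \land \lnot p2)
⇔ ((\lnot p2 \land \lnot p3) \lor p2 \lor \lnot p2) \land (\lnot ((\lnot p2 \land \lnot p3) \lor p2) \lor \lnot \lnot p2)
⇔ ((\lnot p2 \land \lnot p3) \lor p2 \lor \lnot p2) \land ((\lnot (\lnot p2 \land \lnot p3) \land \lnot p2) \lor \lnot \lnot p2)
⇔ ((\lnot p2 \land \lnot p3) \lor p2 \lor \lnot p2) \land (((\lnot \lnot p2 \lor \lnot \lnot p3) \land \lnot p2) \lor \lnot \lnot p2)
⇔ ((\lnot p2 \land \lnot p3) \lor p2 \lor \lnot p2) \land (((p2 \lor \lnot \lnot p3) \land \lnot p2) \lor \lnot \lnot p2)
⇔ ((\lnot p2 \land \lnot p3) \lor p2 \lor \lnot p2) \land (((p2 \lor p3) \land \lnot p2) \lor \lnot \lnot p2)
⇔ ((\lnot p2 \land \lnot p3) \lor p2 \lor \lnot p2) \land (((p2 \lor p3) \land \lnot p2) \lor p2)
⇔ (\lnot p2 \lor p2 \lor \lnot p2) \land (\lnot p3 \lor p2 \lor \lnot p2) \land (p2 \lor p3 \lor p2) \land (\lnot p2 \lor p2)
⇔ p2 \lor p3

p2 \lor p3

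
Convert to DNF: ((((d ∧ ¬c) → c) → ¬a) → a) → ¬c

((((d ∧ ¬c) → c) → ¬a) → a) → ¬c
≡ ¬((((d ∧ ¬c) → c) → ¬a) → a) ∨ ¬c   — eliminate →
≡ ¬(¬(((d ∧ ¬c) → c) → ¬a) ∨ a) ∨ ¬c   — eliminate →
≡ ¬(¬(¬((d ∧ ¬c) → c) ∨ ¬a) ∨ a) ∨ ¬c   — eliminate →
≡ ¬(¬(¬(¬(d ∧ ¬c) ∨ c) ∨ ¬a) ∨ a) ∨ ¬c   — eliminate →
≡ (¬¬(¬(¬(d ∧ ¬c) ∨ c) ∨ ¬a) ∧ ¬a) ∨ ¬c   — De Morgan
≡ ((¬(¬(d ∧ ¬c) ∨ c) ∨ ¬a) ∧ ¬a) ∨ ¬c   — double negation
≡ (((¬¬(d ∧ ¬c) ∧ ¬c) ∨ ¬a) ∧ ¬a) ∨ ¬c   — De Morgan
≡ (((d ∧ ¬c ∧ ¬c) ∨ ¬a) ∧ ¬a) ∨ ¬c   — double negation
≡ (d ∧ ¬c ∧ ¬c ∧ ¬a) ∨ (¬a ∧ ¬a) ∨ ¬c   — distribute ∧ over ∨
≡ ¬a ∨ ¬c   — simplify

¬a ∨ ¬c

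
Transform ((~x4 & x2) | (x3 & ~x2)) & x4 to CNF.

(~x4 | x3) & (~x4 | ~x2) & (x2 | x3) & x4

((~x4 & x2) | (x3 & ~x2)) & x4
= (~x4 | x3) & (~x4 | ~x2) & (x2 | x3) & (x2 | ~x2) & x4   [distribute | over &]
= (~x4 | x3) & (~x4 | ~x2) & (x2 | x3) & x4   [simplify]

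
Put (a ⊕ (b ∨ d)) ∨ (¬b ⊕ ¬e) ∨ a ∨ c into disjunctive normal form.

¬a ∧ b ∨ ¬a ∧ d ∨ ¬b ∧ e ∨ b ∧ ¬e ∨ a ∨ c

(a ⊕ (b ∨ d)) ∨ (¬b ⊕ ¬e) ∨ a ∨ c
= a ∧ ¬(b ∨ d) ∨ ¬a ∧ (b ∨ d) ∨ (¬b ⊕ ¬e) ∨ a ∨ c   [expand ⊕]
= a ∧ ¬(b ∨ d) ∨ ¬a ∧ (b ∨ d) ∨ ¬b ∧ ¬¬e ∨ ¬¬b ∧ ¬e ∨ a ∨ c   [expand ⊕]
= a ∧ ¬b ∧ ¬d ∨ ¬a ∧ (b ∨ d) ∨ ¬b ∧ ¬¬e ∨ ¬¬b ∧ ¬e ∨ a ∨ c   [De Morgan]
= a ∧ ¬b ∧ ¬d ∨ ¬a ∧ (b ∨ d) ∨ ¬b ∧ e ∨ ¬¬b ∧ ¬e ∨ a ∨ c   [double negation]
= a ∧ ¬b ∧ ¬d ∨ ¬a ∧ (b ∨ d) ∨ ¬b ∧ e ∨ b ∧ ¬e ∨ a ∨ c   [double negation]
= a ∧ ¬b ∧ ¬d ∨ ¬a ∧ b ∨ ¬a ∧ d ∨ ¬b ∧ e ∨ b ∧ ¬e ∨ a ∨ c   [distribute ∧ over ∨]
= ¬a ∧ b ∨ ¬a ∧ d ∨ ¬b ∧ e ∨ b ∧ ¬e ∨ a ∨ c   [simplify]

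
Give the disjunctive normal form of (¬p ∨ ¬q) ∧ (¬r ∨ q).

(¬p ∧ ¬r) ∨ (¬p ∧ q) ∨ (¬q ∧ ¬r)

(¬p ∨ ¬q) ∧ (¬r ∨ q)
≡ (¬p ∧ ¬r) ∨ (¬p ∧ q) ∨ (¬q ∧ ¬r) ∨ (¬q ∧ q)
≡ (¬p ∧ ¬r) ∨ (¬p ∧ q) ∨ (¬q ∧ ¬r)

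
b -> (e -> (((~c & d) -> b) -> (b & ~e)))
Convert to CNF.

~b | ~e

b -> (e -> (((~c & d) -> b) -> (b & ~e)))
≡ ~b | (e -> (((~c & d) -> b) -> (b & ~e)))   (eliminate ->)
≡ ~b | ~e | (((~c & d) -> b) -> (b & ~e))   (eliminate ->)
≡ ~b | ~e | ~((~c & d) -> b) | (b & ~e)   (eliminate ->)
≡ ~b | ~e | ~(~(~c & d) | b) | (b & ~e)   (eliminate ->)
≡ ~b | ~e | (~~(~c & d) & ~b) | (b & ~e)   (De Morgan)
≡ ~b | ~e | (~c & d & ~b) | (b & ~e)   (double negation)
≡ (~b | ~e | ~c | b) & (~b | ~e | ~c | ~e) & (~b | ~e | d | b) & (~b | ~e | d | ~e) & (~b | ~e | ~b | b) & (~b | ~e | ~b | ~e)   (distribute | over &)
≡ ~b | ~e   (simplify)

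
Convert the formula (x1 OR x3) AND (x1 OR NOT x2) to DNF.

x1 OR (x3 AND NOT x2)

(x1 OR x3) AND (x1 OR NOT x2)
≡ (x1 AND x1) OR (x1 AND NOT x2) OR (x3 AND x1) OR (x3 AND NOT x2)   [distribute AND over OR]
≡ x1 OR (x3 AND NOT x2)   [simplify]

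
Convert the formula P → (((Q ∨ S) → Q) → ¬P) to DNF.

P → (((Q ∨ S) → Q) → ¬P)
⇔ ¬P ∨ (((Q ∨ S) → Q) → ¬P)   (eliminate →)
⇔ ¬P ∨ ¬((Q ∨ S) → Q) ∨ ¬P   (eliminate →)
⇔ ¬P ∨ ¬(¬(Q ∨ S) ∨ Q) ∨ ¬P   (eliminate →)
⇔ ¬P ∨ (¬¬(Q ∨ S) ∧ ¬Q) ∨ ¬P   (De Morgan)
⇔ ¬P ∨ ((Q ∨ S) ∧ ¬Q) ∨ ¬P   (double negation)
⇔ ¬P ∨ (Q ∧ ¬Q) ∨ (S ∧ ¬Q) ∨ ¬P   (distribute ∧ over ∨)
⇔ ¬P ∨ (S ∧ ¬Q)   (simplify)

¬P ∨ (S ∧ ¬Q)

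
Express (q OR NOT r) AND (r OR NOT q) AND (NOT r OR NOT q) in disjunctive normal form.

NOT r AND NOT q

(q OR NOT r) AND (r OR NOT q) AND (NOT r OR NOT q)
≡ (q AND r AND NOT r) OR (q AND r AND NOT q) OR (q AND NOT q AND NOT r) OR (q AND NOT q AND NOT q) OR (NOT r AND r AND NOT r) OR (NOT r AND r AND NOT q) OR (NOT r AND NOT q AND NOT r) OR (NOT r AND NOT q AND NOT q)
≡ NOT r AND NOT q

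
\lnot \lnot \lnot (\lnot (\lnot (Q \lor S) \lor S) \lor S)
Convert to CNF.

(\lnot Q \lor S) \land \lnot S

\lnot \lnot \lnot (\lnot (\lnot (Q \lor S) \lor S) \lor S)
≡ \lnot (\lnot (\lnot (Q \lor S) \lor S) \lor S)   (double negation)
≡ \lnot \lnot (\lnot (Q \lor S) \lor S) \land \lnot S   (De Morgan)
≡ (\lnot (Q \lor S) \lor S) \land \lnot S   (double negation)
≡ ((\lnot Q \land \lnot S) \lor S) \land \lnot S   (De Morgan)
≡ (\lnot Q \lor S) \land (\lnot S \lor S) \land \lnot S   (distribute \lor over \land)
≡ (\lnot Q \lor S) \land \lnot S   (simplify)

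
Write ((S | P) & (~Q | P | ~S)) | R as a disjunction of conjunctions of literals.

((S | P) & (~Q | P | ~S)) | R
⇔ (S & ~Q) | (S & P) | (S & ~S) | (P & ~Q) | (P & P) | (P & ~S) | R   (distribute & over |)
⇔ (S & ~Q) | P | R   (simplify)

(S & ~Q) | P | R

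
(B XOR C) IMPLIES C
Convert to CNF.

NOT B OR C

(B XOR C) IMPLIES C
= NOT (B XOR C) OR C   [eliminate IMPLIES]
= NOT ((B OR C) AND NOT (B AND C)) OR C   [expand XOR]
= NOT (B OR C) OR NOT NOT (B AND C) OR C   [De Morgan]
= (NOT B AND NOT C) OR NOT NOT (B AND C) OR C   [De Morgan]
= (NOT B AND NOT C) OR (B AND C) OR C   [double negation]
= (NOT B OR B OR C) AND (NOT B OR C OR C) AND (NOT C OR B OR C) AND (NOT C OR C OR C)   [distribute OR over AND]
= NOT B OR C   [simplify]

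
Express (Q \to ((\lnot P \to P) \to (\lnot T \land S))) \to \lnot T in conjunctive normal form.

(Q \lor \lnot T) \land (P \lor \lnot T)

(Q \to ((\lnot P \to P) \to (\lnot T \land S))) \to \lnot T
≡ \lnot (Q \to ((\lnot P \to P) \to (\lnot T \land S))) \lor \lnot T   — eliminate \to
≡ \lnot (\lnot Q \lor ((\lnot P \to P) \to (\lnot T \land S))) \lor \lnot T   — eliminate \to
≡ \lnot (\lnot Q \lor \lnot (\lnot P \to P) \lor (\lnot T \land S)) \lor \lnot T   — eliminate \to
≡ \lnot (\lnot Q \lor \lnot (\lnot \lnot P \lor P) \lor (\lnot T \land S)) \lor \lnot T   — eliminate \to
≡ (\lnot \lnot Q \land \lnot \lnot (\lnot \lnot P \lor P) \land \lnot (\lnot T \land S)) \lor \lnot T   — De Morgan
≡ (Q \land \lnot \lnot (\lnot \lnot P \lor P) \land \lnot (\lnot T \land S)) \lor \lnot T   — double negation
≡ (Q \land (\lnot \lnot P \lor P) \land \lnot (\lnot T \land S)) \lor \lnot T   — double negation
≡ (Q \land (P \lor P) \land \lnot (\lnot T \land S)) \lor \lnot T   — double negation
≡ (Q \land (P \lor P) \land (\lnot \lnot T \lor \lnot S)) \lor \lnot T   — De Morgan
≡ (Q \land (P \lor P) \land (T \lor \lnot S)) \lor \lnot T   — double negation
≡ (Q \lor \lnot T) \land (P \lor P \lor \lnot T) \land (T \lor \lnot S \lor \lnot T)   — distribute \lor over \land
≡ (Q \lor \lnot T) \land (P \lor \lnot T)   — simplify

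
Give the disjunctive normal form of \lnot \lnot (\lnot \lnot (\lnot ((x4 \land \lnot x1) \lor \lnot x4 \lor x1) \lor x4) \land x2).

\lnot \lnot (\lnot \lnot (\lnot ((x4 \land \lnot x1) \lor \lnot x4 \lor x1) \lor x4) \land x2)
≡ \lnot \lnot (\lnot ((x4 \land \lnot x1) \lor \lnot x4 \lor x1) \lor x4) \land x2   [double negation]
≡ (\lnot ((x4 \land \lnot x1) \lor \lnot x4 \lor x1) \lor x4) \land x2   [double negation]
≡ ((\lnot (x4 \land \lnot x1) \land \lnot \lnot x4 \land \lnot x1) \lor x4) \land x2   [De Morgan]
≡ (((\lnot x4 \lor \lnot \lnot x1) \land \lnot \lnot x4 \land \lnot x1) \lor x4) \land x2   [De Morgan]
≡ (((\lnot x4 \lor x1) \land \lnot \lnot x4 \land \lnot x1) \lor x4) \land x2   [double negation]
≡ (((\lnot x4 \lor x1) \land x4 \land \lnot x1) \lor x4) \land x2   [double negation]
≡ (\lnot x4 \land x4 \land \lnot x1 \land x2) \lor (x1 \land x4 \land \lnot x1 \land x2) \lor (x4 \land x2)   [distribute \land over \lor]
≡ x4 \land x2   [simplify]

x4 \land x2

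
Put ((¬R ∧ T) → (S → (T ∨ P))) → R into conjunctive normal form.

(T ∨ R) ∧ (S ∨ R) ∧ (¬T ∨ R) ∧ (¬P ∨ R)

((¬R ∧ T) → (S → (T ∨ P))) → R
⇔ ¬((¬R ∧ T) → (S → (T ∨ P))) ∨ R   [eliminate →]
⇔ ¬(¬(¬R ∧ T) ∨ (S → (T ∨ P))) ∨ R   [eliminate →]
⇔ ¬(¬(¬R ∧ T) ∨ ¬S ∨ T ∨ P) ∨ R   [eliminate →]
⇔ (¬¬(¬R ∧ T) ∧ ¬¬S ∧ ¬T ∧ ¬P) ∨ R   [De Morgan]
⇔ (¬R ∧ T ∧ ¬¬S ∧ ¬T ∧ ¬P) ∨ R   [double negation]
⇔ (¬R ∧ T ∧ S ∧ ¬T ∧ ¬P) ∨ R   [double negation]
⇔ (¬R ∨ R) ∧ (T ∨ R) ∧ (S ∨ R) ∧ (¬T ∨ R) ∧ (¬P ∨ R)   [distribute ∨ over ∧]
⇔ (T ∨ R) ∧ (S ∨ R) ∧ (¬T ∨ R) ∧ (¬P ∨ R)   [simplify]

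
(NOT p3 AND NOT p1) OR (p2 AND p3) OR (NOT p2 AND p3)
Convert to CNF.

(NOT p3 AND NOT p1) OR (p2 AND p3) OR (NOT p2 AND p3)
⇔ (NOT p3 OR p2 OR NOT p2) AND (NOT p3 OR p2 OR p3) AND (NOT p3 OR p3 OR NOT p2) AND (NOT p3 OR p3 OR p3) AND (NOT p1 OR p2 OR NOT p2) AND (NOT p1 OR p2 OR p3) AND (NOT p1 OR p3 OR NOT p2) AND (NOT p1 OR p3 OR p3)
⇔ NOT p1 OR p3

NOT p1 OR p3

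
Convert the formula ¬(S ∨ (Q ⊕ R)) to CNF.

¬(S ∨ (Q ⊕ R))
≡ ¬(S ∨ ((Q ∨ R) ∧ ¬(Q ∧ R)))   — expand ⊕
≡ ¬S ∧ ¬((Q ∨ R) ∧ ¬(Q ∧ R))   — De Morgan
≡ ¬S ∧ (¬(Q ∨ R) ∨ ¬¬(Q ∧ R))   — De Morgan
≡ ¬S ∧ ((¬Q ∧ ¬R) ∨ ¬¬(Q ∧ R))   — De Morgan
≡ ¬S ∧ ((¬Q ∧ ¬R) ∨ (Q ∧ R))   — double negation
≡ ¬S ∧ (¬Q ∨ Q) ∧ (¬Q ∨ R) ∧ (¬R ∨ Q) ∧ (¬R ∨ R)   — distribute ∨ over ∧
≡ ¬S ∧ (¬Q ∨ R) ∧ (¬R ∨ Q)   — simplify

¬S ∧ (¬Q ∨ R) ∧ (¬R ∨ Q)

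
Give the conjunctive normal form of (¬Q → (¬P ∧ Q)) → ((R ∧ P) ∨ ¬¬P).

¬Q ∨ P

(¬Q → (¬P ∧ Q)) → ((R ∧ P) ∨ ¬¬P)
≡ ¬(¬Q → (¬P ∧ Q)) ∨ (R ∧ P) ∨ ¬¬P   [eliminate →]
≡ ¬(¬¬Q ∨ (¬P ∧ Q)) ∨ (R ∧ P) ∨ ¬¬P   [eliminate →]
≡ (¬¬¬Q ∧ ¬(¬P ∧ Q)) ∨ (R ∧ P) ∨ ¬¬P   [De Morgan]
≡ (¬Q ∧ ¬(¬P ∧ Q)) ∨ (R ∧ P) ∨ ¬¬P   [double negation]
≡ (¬Q ∧ (¬¬P ∨ ¬Q)) ∨ (R ∧ P) ∨ ¬¬P   [De Morgan]
≡ (¬Q ∧ (P ∨ ¬Q)) ∨ (R ∧ P) ∨ ¬¬P   [double negation]
≡ (¬Q ∧ (P ∨ ¬Q)) ∨ (R ∧ P) ∨ P   [double negation]
≡ (¬Q ∨ R ∨ P) ∧ (¬Q ∨ P ∨ P) ∧ (P ∨ ¬Q ∨ R ∨ P) ∧ (P ∨ ¬Q ∨ P ∨ P)   [distribute ∨ over ∧]
≡ ¬Q ∨ P   [simplify]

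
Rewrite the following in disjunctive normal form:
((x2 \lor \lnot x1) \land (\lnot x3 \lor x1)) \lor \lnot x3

((x2 \lor \lnot x1) \land (\lnot x3 \lor x1)) \lor \lnot x3
≡ (x2 \land \lnot x3) \lor (x2 \land x1) \lor (\lnot x1 \land \lnot x3) \lor (\lnot x1 \land x1) \lor \lnot x3   [distribute \land over \lor]
≡ (x2 \land x1) \lor \lnot x3   [simplify]

(x2 \land x1) \lor \lnot x3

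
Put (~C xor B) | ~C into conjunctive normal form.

(~C xor B) | ~C
= ((~C | B) & ~(~C & B)) | ~C   (expand xor)
= ((~C | B) & (~~C | ~B)) | ~C   (De Morgan)
= ((~C | B) & (C | ~B)) | ~C   (double negation)
= (~C | B | ~C) & (C | ~B | ~C)   (distribute | over &)
= ~C | B   (simplify)

~C | B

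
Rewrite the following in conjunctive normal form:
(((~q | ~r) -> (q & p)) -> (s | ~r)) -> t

(q | t) & (~s | t) & (r | t)

(((~q | ~r) -> (q & p)) -> (s | ~r)) -> t
= ~(((~q | ~r) -> (q & p)) -> (s | ~r)) | t   [eliminate ->]
= ~(~((~q | ~r) -> (q & p)) | s | ~r) | t   [eliminate ->]
= ~(~(~(~q | ~r) | (q & p)) | s | ~r) | t   [eliminate ->]
= (~~(~(~q | ~r) | (q & p)) & ~s & ~~r) | t   [De Morgan]
= ((~(~q | ~r) | (q & p)) & ~s & ~~r) | t   [double negation]
= (((~~q & ~~r) | (q & p)) & ~s & ~~r) | t   [De Morgan]
= (((q & ~~r) | (q & p)) & ~s & ~~r) | t   [double negation]
= (((q & r) | (q & p)) & ~s & ~~r) | t   [double negation]
= (((q & r) | (q & p)) & ~s & r) | t   [double negation]
= (q | q | t) & (q | p | t) & (r | q | t) & (r | p | t) & (~s | t) & (r | t)   [distribute | over &]
= (q | t) & (~s | t) & (r | t)   [simplify]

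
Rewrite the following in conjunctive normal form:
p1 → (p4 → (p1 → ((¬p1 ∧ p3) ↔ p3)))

¬p1 ∨ ¬p4 ∨ ¬p3

p1 → (p4 → (p1 → ((¬p1 ∧ p3) ↔ p3)))
≡ ¬p1 ∨ (p4 → (p1 → ((¬p1 ∧ p3) ↔ p3)))
≡ ¬p1 ∨ ¬p4 ∨ (p1 → ((¬p1 ∧ p3) ↔ p3))
≡ ¬p1 ∨ ¬p4 ∨ ¬p1 ∨ ((¬p1 ∧ p3) ↔ p3)
≡ ¬p1 ∨ ¬p4 ∨ ¬p1 ∨ (((¬p1 ∧ p3) → p3) ∧ (p3 → (¬p1 ∧ p3)))
≡ ¬p1 ∨ ¬p4 ∨ ¬p1 ∨ ((¬(¬p1 ∧ p3) ∨ p3) ∧ (p3 → (¬p1 ∧ p3)))
≡ ¬p1 ∨ ¬p4 ∨ ¬p1 ∨ ((¬(¬p1 ∧ p3) ∨ p3) ∧ (¬p3 ∨ (¬p1 ∧ p3)))
≡ ¬p1 ∨ ¬p4 ∨ ¬p1 ∨ ((¬¬p1 ∨ ¬p3 ∨ p3) ∧ (¬p3 ∨ (¬p1 ∧ p3)))
≡ ¬p1 ∨ ¬p4 ∨ ¬p1 ∨ ((p1 ∨ ¬p3 ∨ p3) ∧ (¬p3 ∨ (¬p1 ∧ p3)))
≡ (¬p1 ∨ ¬p4 ∨ ¬p1 ∨ p1 ∨ ¬p3 ∨ p3) ∧ (¬p1 ∨ ¬p4 ∨ ¬p1 ∨ ¬p3 ∨ ¬p1) ∧ (¬p1 ∨ ¬p4 ∨ ¬p1 ∨ ¬p3 ∨ p3)
≡ ¬p1 ∨ ¬p4 ∨ ¬p3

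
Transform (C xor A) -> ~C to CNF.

~C | A

(C xor A) -> ~C
⇔ ~(C xor A) | ~C
⇔ ~((C | A) & ~(C & A)) | ~C
⇔ ~(C | A) | ~~(C & A) | ~C
⇔ (~C & ~A) | ~~(C & A) | ~C
⇔ (~C & ~A) | (C & A) | ~C
⇔ (~C | C | ~C) & (~C | A | ~C) & (~A | C | ~C) & (~A | A | ~C)
⇔ ~C | A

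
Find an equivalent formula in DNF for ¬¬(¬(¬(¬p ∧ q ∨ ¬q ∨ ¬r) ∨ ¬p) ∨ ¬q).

¬r ∧ p ∨ ¬q

¬¬(¬(¬(¬p ∧ q ∨ ¬q ∨ ¬r) ∨ ¬p) ∨ ¬q)
= ¬(¬(¬p ∧ q ∨ ¬q ∨ ¬r) ∨ ¬p) ∨ ¬q   — double negation
= ¬¬(¬p ∧ q ∨ ¬q ∨ ¬r) ∧ ¬¬p ∨ ¬q   — De Morgan
= (¬p ∧ q ∨ ¬q ∨ ¬r) ∧ ¬¬p ∨ ¬q   — double negation
= (¬p ∧ q ∨ ¬q ∨ ¬r) ∧ p ∨ ¬q   — double negation
= ¬p ∧ q ∧ p ∨ ¬q ∧ p ∨ ¬r ∧ p ∨ ¬q   — distribute ∧ over ∨
= ¬r ∧ p ∨ ¬q   — simplify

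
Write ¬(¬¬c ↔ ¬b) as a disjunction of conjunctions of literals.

¬(¬¬c ↔ ¬b)
≡ ¬((¬¬c → ¬b) ∧ (¬b → ¬¬c))   (eliminate ↔)
≡ ¬((¬¬¬c ∨ ¬b) ∧ (¬b → ¬¬c))   (eliminate →)
≡ ¬((¬¬¬c ∨ ¬b) ∧ (¬¬b ∨ ¬¬c))   (eliminate →)
≡ ¬(¬¬¬c ∨ ¬b) ∨ ¬(¬¬b ∨ ¬¬c)   (De Morgan)
≡ (¬¬¬¬c ∧ ¬¬b) ∨ ¬(¬¬b ∨ ¬¬c)   (De Morgan)
≡ (¬¬c ∧ ¬¬b) ∨ ¬(¬¬b ∨ ¬¬c)   (double negation)
≡ (c ∧ ¬¬b) ∨ ¬(¬¬b ∨ ¬¬c)   (double negation)
≡ (c ∧ b) ∨ ¬(¬¬b ∨ ¬¬c)   (double negation)
≡ (c ∧ b) ∨ (¬¬¬b ∧ ¬¬¬c)   (De Morgan)
≡ (c ∧ b) ∨ (¬b ∧ ¬¬¬c)   (double negation)
≡ (c ∧ b) ∨ (¬b ∧ ¬c)   (double negation)

(c ∧ b) ∨ (¬b ∧ ¬c)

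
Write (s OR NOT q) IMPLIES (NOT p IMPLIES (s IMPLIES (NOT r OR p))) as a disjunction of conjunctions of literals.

(s OR NOT q) IMPLIES (NOT p IMPLIES (s IMPLIES (NOT r OR p)))
≡ NOT (s OR NOT q) OR (NOT p IMPLIES (s IMPLIES (NOT r OR p)))   [eliminate IMPLIES]
≡ NOT (s OR NOT q) OR NOT NOT p OR (s IMPLIES (NOT r OR p))   [eliminate IMPLIES]
≡ NOT (s OR NOT q) OR NOT NOT p OR NOT s OR NOT r OR p   [eliminate IMPLIES]
≡ (NOT s AND NOT NOT q) OR NOT NOT p OR NOT s OR NOT r OR p   [De Morgan]
≡ (NOT s AND q) OR NOT NOT p OR NOT s OR NOT r OR p   [double negation]
≡ (NOT s AND q) OR p OR NOT s OR NOT r OR p   [double negation]
≡ p OR NOT s OR NOT r   [simplify]

p OR NOT s OR NOT r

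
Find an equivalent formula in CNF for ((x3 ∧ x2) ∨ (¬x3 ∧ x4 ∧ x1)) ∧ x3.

((x3 ∧ x2) ∨ (¬x3 ∧ x4 ∧ x1)) ∧ x3
⇔ (x3 ∨ ¬x3) ∧ (x3 ∨ x4) ∧ (x3 ∨ x1) ∧ (x2 ∨ ¬x3) ∧ (x2 ∨ x4) ∧ (x2 ∨ x1) ∧ x3   (distribute ∨ over ∧)
⇔ (x2 ∨ ¬x3) ∧ (x2 ∨ x4) ∧ (x2 ∨ x1) ∧ x3   (simplify)

(x2 ∨ ¬x3) ∧ (x2 ∨ x4) ∧ (x2 ∨ x1) ∧ x3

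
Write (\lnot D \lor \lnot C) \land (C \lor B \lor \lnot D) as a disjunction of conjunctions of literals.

(\lnot D \lor \lnot C) \land (C \lor B \lor \lnot D)
≡ (\lnot D \land C) \lor (\lnot D \land B) \lor (\lnot D \land \lnot D) \lor (\lnot C \land C) \lor (\lnot C \land B) \lor (\lnot C \land \lnot D)
≡ \lnot D \lor (\lnot C \land B)

\lnot D \lor (\lnot C \land B)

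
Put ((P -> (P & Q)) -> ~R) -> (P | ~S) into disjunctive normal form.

((P -> (P & Q)) -> ~R) -> (P | ~S)
≡ ~((P -> (P & Q)) -> ~R) | P | ~S   [eliminate ->]
≡ ~(~(P -> (P & Q)) | ~R) | P | ~S   [eliminate ->]
≡ ~(~(~P | (P & Q)) | ~R) | P | ~S   [eliminate ->]
≡ (~~(~P | (P & Q)) & ~~R) | P | ~S   [De Morgan]
≡ ((~P | (P & Q)) & ~~R) | P | ~S   [double negation]
≡ ((~P | (P & Q)) & R) | P | ~S   [double negation]
≡ (~P & R) | (P & Q & R) | P | ~S   [distribute & over |]
≡ (~P & R) | P | ~S   [simplify]

(~P & R) | P | ~S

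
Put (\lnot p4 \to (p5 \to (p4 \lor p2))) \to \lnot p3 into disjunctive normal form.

(\lnot p4 \to (p5 \to (p4 \lor p2))) \to \lnot p3
⇔ \lnot (\lnot p4 \to (p5 \to (p4 \lor p2))) \lor \lnot p3   [eliminate \to]
⇔ \lnot (\lnot \lnot p4 \lor (p5 \to (p4 \lor p2))) \lor \lnot p3   [eliminate \to]
⇔ \lnot (\lnot \lnot p4 \lor \lnot p5 \lor p4 \lor p2) \lor \lnot p3   [eliminate \to]
⇔ (\lnot \lnot \lnot p4 \land \lnot \lnot p5 \land \lnot p4 \land \lnot p2) \lor \lnot p3   [De Morgan]
⇔ (\lnot p4 \land \lnot \lnot p5 \land \lnot p4 \land \lnot p2) \lor \lnot p3   [double negation]
⇔ (\lnot p4 \land p5 \land \lnot p4 \land \lnot p2) \lor \lnot p3   [double negation]
⇔ (\lnot p4 \land p5 \land \lnot p2) \lor \lnot p3   [simplify]

(\lnot p4 \land p5 \land \lnot p2) \lor \lnot p3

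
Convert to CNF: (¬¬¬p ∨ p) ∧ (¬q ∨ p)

(¬¬¬p ∨ p) ∧ (¬q ∨ p)
⇔ (¬p ∨ p) ∧ (¬q ∨ p)   (double negation)
⇔ ¬q ∨ p   (simplify)

¬q ∨ p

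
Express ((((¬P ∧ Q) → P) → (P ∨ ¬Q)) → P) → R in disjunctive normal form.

((((¬P ∧ Q) → P) → (P ∨ ¬Q)) → P) → R
≡ ¬((((¬P ∧ Q) → P) → (P ∨ ¬Q)) → P) ∨ R   (eliminate →)
≡ ¬(¬(((¬P ∧ Q) → P) → (P ∨ ¬Q)) ∨ P) ∨ R   (eliminate →)
≡ ¬(¬(¬((¬P ∧ Q) → P) ∨ P ∨ ¬Q) ∨ P) ∨ R   (eliminate →)
≡ ¬(¬(¬(¬(¬P ∧ Q) ∨ P) ∨ P ∨ ¬Q) ∨ P) ∨ R   (eliminate →)
≡ (¬¬(¬(¬(¬P ∧ Q) ∨ P) ∨ P ∨ ¬Q) ∧ ¬P) ∨ R   (De Morgan)
≡ ((¬(¬(¬P ∧ Q) ∨ P) ∨ P ∨ ¬Q) ∧ ¬P) ∨ R   (double negation)
≡ (((¬¬(¬P ∧ Q) ∧ ¬P) ∨ P ∨ ¬Q) ∧ ¬P) ∨ R   (De Morgan)
≡ (((¬P ∧ Q ∧ ¬P) ∨ P ∨ ¬Q) ∧ ¬P) ∨ R   (double negation)
≡ (¬P ∧ Q ∧ ¬P ∧ ¬P) ∨ (P ∧ ¬P) ∨ (¬Q ∧ ¬P) ∨ R   (distribute ∧ over ∨)
≡ (¬P ∧ Q) ∨ (¬Q ∧ ¬P) ∨ R   (simplify)

(¬P ∧ Q) ∨ (¬Q ∧ ¬P) ∨ R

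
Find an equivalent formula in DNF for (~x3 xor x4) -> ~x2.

(x3 & ~x4) | (x4 & ~x3) | ~x2

(~x3 xor x4) -> ~x2
≡ ~(~x3 xor x4) | ~x2   — eliminate ->
≡ ~((~x3 & ~x4) | (~~x3 & x4)) | ~x2   — expand xor
≡ (~(~x3 & ~x4) & ~(~~x3 & x4)) | ~x2   — De Morgan
≡ ((~~x3 | ~~x4) & ~(~~x3 & x4)) | ~x2   — De Morgan
≡ ((x3 | ~~x4) & ~(~~x3 & x4)) | ~x2   — double negation
≡ ((x3 | x4) & ~(~~x3 & x4)) | ~x2   — double negation
≡ ((x3 | x4) & (~~~x3 | ~x4)) | ~x2   — De Morgan
≡ ((x3 | x4) & (~x3 | ~x4)) | ~x2   — double negation
≡ (x3 & ~x3) | (x3 & ~x4) | (x4 & ~x3) | (x4 & ~x4) | ~x2   — distribute & over |
≡ (x3 & ~x4) | (x4 & ~x3) | ~x2   — simplify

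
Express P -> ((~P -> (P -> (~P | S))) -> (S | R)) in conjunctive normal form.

~P | S | R

P -> ((~P -> (P -> (~P | S))) -> (S | R))
⇔ ~P | ((~P -> (P -> (~P | S))) -> (S | R))   [eliminate ->]
⇔ ~P | ~(~P -> (P -> (~P | S))) | S | R   [eliminate ->]
⇔ ~P | ~(~~P | (P -> (~P | S))) | S | R   [eliminate ->]
⇔ ~P | ~(~~P | ~P | ~P | S) | S | R   [eliminate ->]
⇔ ~P | (~~~P & ~~P & ~~P & ~S) | S | R   [De Morgan]
⇔ ~P | (~P & ~~P & ~~P & ~S) | S | R   [double negation]
⇔ ~P | (~P & P & ~~P & ~S) | S | R   [double negation]
⇔ ~P | (~P & P & P & ~S) | S | R   [double negation]
⇔ (~P | ~P | S | R) & (~P | P | S | R) & (~P | P | S | R) & (~P | ~S | S | R)   [distribute | over &]
⇔ ~P | S | R   [simplify]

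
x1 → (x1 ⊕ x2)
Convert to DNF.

¬x1 ∨ (x1 ∧ ¬x2)

x1 → (x1 ⊕ x2)
≡ ¬x1 ∨ (x1 ⊕ x2)   (eliminate →)
≡ ¬x1 ∨ (x1 ∧ ¬x2) ∨ (¬x1 ∧ x2)   (expand ⊕)
≡ ¬x1 ∨ (x1 ∧ ¬x2)   (simplify)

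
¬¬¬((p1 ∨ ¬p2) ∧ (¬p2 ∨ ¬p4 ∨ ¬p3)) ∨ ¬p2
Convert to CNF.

(¬p1 ∨ p4 ∨ ¬p2) ∧ (¬p1 ∨ p3 ∨ ¬p2)

¬¬¬((p1 ∨ ¬p2) ∧ (¬p2 ∨ ¬p4 ∨ ¬p3)) ∨ ¬p2
≡ ¬((p1 ∨ ¬p2) ∧ (¬p2 ∨ ¬p4 ∨ ¬p3)) ∨ ¬p2   [double negation]
≡ ¬(p1 ∨ ¬p2) ∨ ¬(¬p2 ∨ ¬p4 ∨ ¬p3) ∨ ¬p2   [De Morgan]
≡ (¬p1 ∧ ¬¬p2) ∨ ¬(¬p2 ∨ ¬p4 ∨ ¬p3) ∨ ¬p2   [De Morgan]
≡ (¬p1 ∧ p2) ∨ ¬(¬p2 ∨ ¬p4 ∨ ¬p3) ∨ ¬p2   [double negation]
≡ (¬p1 ∧ p2) ∨ (¬¬p2 ∧ ¬¬p4 ∧ ¬¬p3) ∨ ¬p2   [De Morgan]
≡ (¬p1 ∧ p2) ∨ (p2 ∧ ¬¬p4 ∧ ¬¬p3) ∨ ¬p2   [double negation]
≡ (¬p1 ∧ p2) ∨ (p2 ∧ p4 ∧ ¬¬p3) ∨ ¬p2   [double negation]
≡ (¬p1 ∧ p2) ∨ (p2 ∧ p4 ∧ p3) ∨ ¬p2   [double negation]
≡ (¬p1 ∨ p2 ∨ ¬p2) ∧ (¬p1 ∨ p4 ∨ ¬p2) ∧ (¬p1 ∨ p3 ∨ ¬p2) ∧ (p2 ∨ p2 ∨ ¬p2) ∧ (p2 ∨ p4 ∨ ¬p2) ∧ (p2 ∨ p3 ∨ ¬p2)   [distribute ∨ over ∧]
≡ (¬p1 ∨ p4 ∨ ¬p2) ∧ (¬p1 ∨ p3 ∨ ¬p2)   [simplify]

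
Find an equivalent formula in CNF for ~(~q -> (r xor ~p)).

~(~q -> (r xor ~p))
≡ ~(~~q | (r xor ~p))   (eliminate ->)
≡ ~(~~q | ((r | ~p) & ~(r & ~p)))   (expand xor)
≡ ~~~q & ~((r | ~p) & ~(r & ~p))   (De Morgan)
≡ ~q & ~((r | ~p) & ~(r & ~p))   (double negation)
≡ ~q & (~(r | ~p) | ~~(r & ~p))   (De Morgan)
≡ ~q & ((~r & ~~p) | ~~(r & ~p))   (De Morgan)
≡ ~q & ((~r & p) | ~~(r & ~p))   (double negation)
≡ ~q & ((~r & p) | (r & ~p))   (double negation)
≡ ~q & (~r | r) & (~r | ~p) & (p | r) & (p | ~p)   (distribute | over &)
≡ ~q & (~r | ~p) & (p | r)   (simplify)

~q & (~r | ~p) & (p | r)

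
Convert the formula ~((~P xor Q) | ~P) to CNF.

(~Q | ~P) & P

~((~P xor Q) | ~P)
= ~(((~P | Q) & ~(~P & Q)) | ~P)   [expand xor]
= ~((~P | Q) & ~(~P & Q)) & ~~P   [De Morgan]
= (~(~P | Q) | ~~(~P & Q)) & ~~P   [De Morgan]
= ((~~P & ~Q) | ~~(~P & Q)) & ~~P   [De Morgan]
= ((P & ~Q) | ~~(~P & Q)) & ~~P   [double negation]
= ((P & ~Q) | (~P & Q)) & ~~P   [double negation]
= ((P & ~Q) | (~P & Q)) & P   [double negation]
= (P | ~P) & (P | Q) & (~Q | ~P) & (~Q | Q) & P   [distribute | over &]
= (~Q | ~P) & P   [simplify]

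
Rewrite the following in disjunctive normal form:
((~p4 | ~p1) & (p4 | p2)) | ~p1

(~p4 & p2) | ~p1

((~p4 | ~p1) & (p4 | p2)) | ~p1
⇔ (~p4 & p4) | (~p4 & p2) | (~p1 & p4) | (~p1 & p2) | ~p1   [distribute & over |]
⇔ (~p4 & p2) | ~p1   [simplify]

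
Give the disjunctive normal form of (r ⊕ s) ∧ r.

r ∧ ¬s

(r ⊕ s) ∧ r
≡ ((r ∧ ¬s) ∨ (¬r ∧ s)) ∧ r   (expand ⊕)
≡ (r ∧ ¬s ∧ r) ∨ (¬r ∧ s ∧ r)   (distribute ∧ over ∨)
≡ r ∧ ¬s   (simplify)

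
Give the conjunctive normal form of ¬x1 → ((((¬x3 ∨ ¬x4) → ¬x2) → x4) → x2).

x1 ∨ ¬x4 ∨ x2

¬x1 → ((((¬x3 ∨ ¬x4) → ¬x2) → x4) → x2)
≡ ¬¬x1 ∨ ((((¬x3 ∨ ¬x4) → ¬x2) → x4) → x2)
≡ ¬¬x1 ∨ ¬(((¬x3 ∨ ¬x4) → ¬x2) → x4) ∨ x2
≡ ¬¬x1 ∨ ¬(¬((¬x3 ∨ ¬x4) → ¬x2) ∨ x4) ∨ x2
≡ ¬¬x1 ∨ ¬(¬(¬(¬x3 ∨ ¬x4) ∨ ¬x2) ∨ x4) ∨ x2
≡ x1 ∨ ¬(¬(¬(¬x3 ∨ ¬x4) ∨ ¬x2) ∨ x4) ∨ x2
≡ x1 ∨ (¬¬(¬(¬x3 ∨ ¬x4) ∨ ¬x2) ∧ ¬x4) ∨ x2
≡ x1 ∨ ((¬(¬x3 ∨ ¬x4) ∨ ¬x2) ∧ ¬x4) ∨ x2
≡ x1 ∨ (((¬¬x3 ∧ ¬¬x4) ∨ ¬x2) ∧ ¬x4) ∨ x2
≡ x1 ∨ (((x3 ∧ ¬¬x4) ∨ ¬x2) ∧ ¬x4) ∨ x2
≡ x1 ∨ (((x3 ∧ x4) ∨ ¬x2) ∧ ¬x4) ∨ x2
≡ (x1 ∨ x3 ∨ ¬x2 ∨ x2) ∧ (x1 ∨ x4 ∨ ¬x2 ∨ x2) ∧ (x1 ∨ ¬x4 ∨ x2)
≡ x1 ∨ ¬x4 ∨ x2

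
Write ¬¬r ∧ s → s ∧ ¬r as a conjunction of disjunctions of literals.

¬¬r ∧ s → s ∧ ¬r
≡ ¬(¬¬r ∧ s) ∨ s ∧ ¬r   (eliminate →)
≡ ¬¬¬r ∨ ¬s ∨ s ∧ ¬r   (De Morgan)
≡ ¬r ∨ ¬s ∨ s ∧ ¬r   (double negation)
≡ (¬r ∨ ¬s ∨ s) ∧ (¬r ∨ ¬s ∨ ¬r)   (distribute ∨ over ∧)
≡ ¬r ∨ ¬s   (simplify)

¬r ∨ ¬s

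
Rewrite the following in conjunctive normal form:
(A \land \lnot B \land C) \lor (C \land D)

(A \land \lnot B \land C) \lor (C \land D)
= (A \lor C) \land (A \lor D) \land (\lnot B \lor C) \land (\lnot B \lor D) \land (C \lor C) \land (C \lor D)   — distribute \lor over \land
= (A \lor D) \land (\lnot B \lor D) \land C   — simplify

(A \lor D) \land (\lnot B \lor D) \land C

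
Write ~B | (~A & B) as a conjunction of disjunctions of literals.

~B | (~A & B)
= (~B | ~A) & (~B | B)   — distribute | over &
= ~B | ~A   — simplify

~B | ~A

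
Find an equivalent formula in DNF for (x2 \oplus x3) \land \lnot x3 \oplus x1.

x2 \land \lnot x3 \land \lnot x1 \lor \lnot x2 \land \lnot x3 \land x1 \lor x3 \land x1

(x2 \oplus x3) \land \lnot x3 \oplus x1
≡ (x2 \oplus x3) \land \lnot x3 \land \lnot x1 \lor \lnot ((x2 \oplus x3) \land \lnot x3) \land x1   (expand \oplus)
≡ (x2 \land \lnot x3 \lor \lnot x2 \land x3) \land \lnot x3 \land \lnot x1 \lor \lnot ((x2 \oplus x3) \land \lnot x3) \land x1   (expand \oplus)
≡ (x2 \land \lnot x3 \lor \lnot x2 \land x3) \land \lnot x3 \land \lnot x1 \lor \lnot ((x2 \land \lnot x3 \lor \lnot x2 \land x3) \land \lnot x3) \land x1   (expand \oplus)
≡ (x2 \land \lnot x3 \lor \lnot x2 \land x3) \land \lnot x3 \land \lnot x1 \lor (\lnot (x2 \land \lnot x3 \lor \lnot x2 \land x3) \lor \lnot \lnot x3) \land x1   (De Morgan)
≡ (x2 \land \lnot x3 \lor \lnot x2 \land x3) \land \lnot x3 \land \lnot x1 \lor (\lnot (x2 \land \lnot x3) \land \lnot (\lnot x2 \land x3) \lor \lnot \lnot x3) \land x1   (De Morgan)
≡ (x2 \land \lnot x3 \lor \lnot x2 \land x3) \land \lnot x3 \land \lnot x1 \lor ((\lnot x2 \lor \lnot \lnot x3) \land \lnot (\lnot x2 \land x3) \lor \lnot \lnot x3) \land x1   (De Morgan)
≡ (x2 \land \lnot x3 \lor \lnot x2 \land x3) \land \lnot x3 \land \lnot x1 \lor ((\lnot x2 \lor x3) \land \lnot (\lnot x2 \land x3) \lor \lnot \lnot x3) \land x1   (double negation)
≡ (x2 \land \lnot x3 \lor \lnot x2 \land x3) \land \lnot x3 \land \lnot x1 \lor ((\lnot x2 \lor x3) \land (\lnot \lnot x2 \lor \lnot x3) \lor \lnot \lnot x3) \land x1   (De Morgan)
≡ (x2 \land \lnot x3 \lor \lnot x2 \land x3) \land \lnot x3 \land \lnot x1 \lor ((\lnot x2 \lor x3) \land (x2 \lor \lnot x3) \lor \lnot \lnot x3) \land x1   (double negation)
≡ (x2 \land \lnot x3 \lor \lnot x2 \land x3) \land \lnot x3 \land \lnot x1 \lor ((\lnot x2 \lor x3) \land (x2 \lor \lnot x3) \lor x3) \land x1   (double negation)
≡ x2 \land \lnot x3 \land \lnot x3 \land \lnot x1 \lor \lnot x2 \land x3 \land \lnot x3 \land \lnot x1 \lor \lnot x2 \land x2 \land x1 \lor \lnot x2 \land \lnot x3 \land x1 \lor x3 \land x2 \land x1 \lor x3 \land \lnot x3 \land x1 \lor x3 \land x1   (distribute \land over \lor)
≡ x2 \land \lnot x3 \land \lnot x1 \lor \lnot x2 \land \lnot x3 \land x1 \lor x3 \land x1   (simplify)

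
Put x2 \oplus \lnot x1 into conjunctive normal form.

(x2 \lor \lnot x1) \land (\lnot x2 \lor x1)

x2 \oplus \lnot x1
⇔ (x2 \lor \lnot x1) \land \lnot (x2 \land \lnot x1)   — expand \oplus
⇔ (x2 \lor \lnot x1) \land (\lnot x2 \lor \lnot \lnot x1)   — De Morgan
⇔ (x2 \lor \lnot x1) \land (\lnot x2 \lor x1)   — double negation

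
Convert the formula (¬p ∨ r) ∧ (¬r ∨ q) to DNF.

¬p ∧ ¬r ∨ ¬p ∧ q ∨ r ∧ q

(¬p ∨ r) ∧ (¬r ∨ q)
⇔ ¬p ∧ ¬r ∨ ¬p ∧ q ∨ r ∧ ¬r ∨ r ∧ q   (distribute ∧ over ∨)
⇔ ¬p ∧ ¬r ∨ ¬p ∧ q ∨ r ∧ q   (simplify)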